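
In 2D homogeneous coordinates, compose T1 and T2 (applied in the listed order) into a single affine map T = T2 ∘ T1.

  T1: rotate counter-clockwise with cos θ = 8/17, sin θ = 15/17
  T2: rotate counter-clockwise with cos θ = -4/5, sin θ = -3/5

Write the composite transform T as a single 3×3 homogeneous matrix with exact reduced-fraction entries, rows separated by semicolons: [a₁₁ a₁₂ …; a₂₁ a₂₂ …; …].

T = [13/85 84/85 0; -84/85 13/85 0; 0 0 1]

T1 = [8/17 -15/17 0; 15/17 8/17 0; 0 0 1]
T2·T1 = [13/85 84/85 0; -84/85 13/85 0; 0 0 1]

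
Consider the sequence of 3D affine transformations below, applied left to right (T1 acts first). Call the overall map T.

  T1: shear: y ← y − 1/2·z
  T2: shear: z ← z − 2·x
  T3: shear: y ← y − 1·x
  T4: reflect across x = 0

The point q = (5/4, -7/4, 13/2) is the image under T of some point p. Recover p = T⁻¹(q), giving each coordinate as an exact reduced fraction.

T1 = [1 0 0 0; 0 1 -1/2 0; 0 0 1 0; 0 0 0 1]
T2·T1 = [1 0 0 0; 0 1 -1/2 0; -2 0 1 0; 0 0 0 1]
T3·…·T1 = [1 0 0 0; -1 1 -1/2 0; -2 0 1 0; 0 0 0 1]
T4·…·T1 = [-1 0 0 0; -1 1 -1/2 0; -2 0 1 0; 0 0 0 1]
det M = -1; M⁻¹ = [-1 0 0 0; -2 1 1/2 0; -2 0 1 0; 0 0 0 1]
M⁻¹ · (5/4, -7/4, 13/2)ᵀ = (-5/4, -1, 4)ᵀ

p = (-5/4, -1, 4)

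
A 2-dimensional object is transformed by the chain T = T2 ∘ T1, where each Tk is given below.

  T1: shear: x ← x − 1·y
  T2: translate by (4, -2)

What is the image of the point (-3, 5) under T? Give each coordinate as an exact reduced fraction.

T(p) = (-4, 3)

T1 shear: x ← x − 1·y: (-3, 5) → (-8, 5)
T2 translate by (4, -2): (-8, 5) → (-4, 3)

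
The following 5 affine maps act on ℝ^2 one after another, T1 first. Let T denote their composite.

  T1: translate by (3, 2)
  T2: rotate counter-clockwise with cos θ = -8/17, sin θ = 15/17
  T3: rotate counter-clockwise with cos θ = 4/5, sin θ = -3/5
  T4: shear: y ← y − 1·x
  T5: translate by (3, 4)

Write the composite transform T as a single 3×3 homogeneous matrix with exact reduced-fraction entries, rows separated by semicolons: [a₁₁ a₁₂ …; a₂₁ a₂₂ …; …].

T1 = [1 0 3; 0 1 2; 0 0 1]
T2·T1 = [-8/17 -15/17 -54/17; 15/17 -8/17 29/17; 0 0 1]
T3·…·T1 = [13/85 -84/85 -129/85; 84/85 13/85 278/85; 0 0 1]
T4·…·T1 = [13/85 -84/85 -129/85; 71/85 97/85 407/85; 0 0 1]
T5·…·T1 = [13/85 -84/85 126/85; 71/85 97/85 747/85; 0 0 1]

T = [13/85 -84/85 126/85; 71/85 97/85 747/85; 0 0 1]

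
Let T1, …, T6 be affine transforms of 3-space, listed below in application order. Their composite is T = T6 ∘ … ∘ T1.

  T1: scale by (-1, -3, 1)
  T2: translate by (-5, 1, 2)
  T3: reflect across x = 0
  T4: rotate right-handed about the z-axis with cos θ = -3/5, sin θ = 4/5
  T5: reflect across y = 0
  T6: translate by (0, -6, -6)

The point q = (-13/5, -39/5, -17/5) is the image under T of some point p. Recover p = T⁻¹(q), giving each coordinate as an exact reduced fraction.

p = (-2, 0, 3/5)

T1 = [-1 0 0 0; 0 -3 0 0; 0 0 1 0; 0 0 0 1]
T2·T1 = [-1 0 0 -5; 0 -3 0 1; 0 0 1 2; 0 0 0 1]
T3·…·T1 = [1 0 0 5; 0 -3 0 1; 0 0 1 2; 0 0 0 1]
T4·…·T1 = [-3/5 12/5 0 -19/5; 4/5 9/5 0 17/5; 0 0 1 2; 0 0 0 1]
T5·…·T1 = [-3/5 12/5 0 -19/5; -4/5 -9/5 0 -17/5; 0 0 1 2; 0 0 0 1]
T6·…·T1 = [-3/5 12/5 0 -19/5; -4/5 -9/5 0 -47/5; 0 0 1 -4; 0 0 0 1]
det M = 3; M⁻¹ = [-3/5 -4/5 0 -49/5; 4/15 -1/5 0 -13/15; 0 0 1 4; 0 0 0 1]
M⁻¹ · (-13/5, -39/5, -17/5)ᵀ = (-2, 0, 3/5)ᵀ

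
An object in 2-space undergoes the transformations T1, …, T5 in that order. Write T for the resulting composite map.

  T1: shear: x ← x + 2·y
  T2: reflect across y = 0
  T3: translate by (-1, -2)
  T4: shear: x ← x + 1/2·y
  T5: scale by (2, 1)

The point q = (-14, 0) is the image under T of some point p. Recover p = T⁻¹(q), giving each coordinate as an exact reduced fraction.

T1 = [1 2 0; 0 1 0; 0 0 1]
T2·T1 = [1 2 0; 0 -1 0; 0 0 1]
T3·…·T1 = [1 2 -1; 0 -1 -2; 0 0 1]
T4·…·T1 = [1 3/2 -2; 0 -1 -2; 0 0 1]
T5·…·T1 = [2 3 -4; 0 -1 -2; 0 0 1]
det M = -2; M⁻¹ = [1/2 3/2 5; 0 -1 -2; 0 0 1]
M⁻¹ · (-14, 0)ᵀ = (-2, -2)ᵀ

p = (-2, -2)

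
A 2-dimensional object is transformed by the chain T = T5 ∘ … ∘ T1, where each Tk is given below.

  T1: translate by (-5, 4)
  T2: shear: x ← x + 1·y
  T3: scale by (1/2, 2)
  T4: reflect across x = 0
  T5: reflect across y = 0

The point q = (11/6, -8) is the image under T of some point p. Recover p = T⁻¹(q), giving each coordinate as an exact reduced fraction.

p = (-8/3, 0)

T1 = [1 0 -5; 0 1 4; 0 0 1]
T2·T1 = [1 1 -1; 0 1 4; 0 0 1]
T3·…·T1 = [1/2 1/2 -1/2; 0 2 8; 0 0 1]
T4·…·T1 = [-1/2 -1/2 1/2; 0 2 8; 0 0 1]
T5·…·T1 = [-1/2 -1/2 1/2; 0 -2 -8; 0 0 1]
det M = 1; M⁻¹ = [-2 1/2 5; 0 -1/2 -4; 0 0 1]
M⁻¹ · (11/6, -8)ᵀ = (-8/3, 0)ᵀ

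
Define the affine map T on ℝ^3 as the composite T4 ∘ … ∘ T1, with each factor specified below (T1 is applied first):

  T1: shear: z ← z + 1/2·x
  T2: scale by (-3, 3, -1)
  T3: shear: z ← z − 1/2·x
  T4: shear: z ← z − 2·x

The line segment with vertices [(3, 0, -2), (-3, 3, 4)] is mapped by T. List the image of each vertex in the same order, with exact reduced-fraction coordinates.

T1 shear: z ← z + 1/2·x: (3, 0, -2) → (3, 0, -1/2); (-3, 3, 4) → (-3, 3, 5/2)
T2 scale by (-3, 3, -1): (3, 0, -1/2) → (-9, 0, 1/2); (-3, 3, 5/2) → (9, 9, -5/2)
T3 shear: z ← z − 1/2·x: (-9, 0, 1/2) → (-9, 0, 5); (9, 9, -5/2) → (9, 9, -7)
T4 shear: z ← z − 2·x: (-9, 0, 5) → (-9, 0, 23); (9, 9, -7) → (9, 9, -25)

image vertices: (-9, 0, 23), (9, 9, -25)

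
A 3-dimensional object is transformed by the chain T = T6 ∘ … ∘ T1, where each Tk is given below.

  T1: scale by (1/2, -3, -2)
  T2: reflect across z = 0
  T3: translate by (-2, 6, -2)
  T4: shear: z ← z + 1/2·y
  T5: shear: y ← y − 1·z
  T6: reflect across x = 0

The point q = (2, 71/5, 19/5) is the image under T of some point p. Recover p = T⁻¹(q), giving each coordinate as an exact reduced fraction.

T1 = [1/2 0 0 0; 0 -3 0 0; 0 0 -2 0; 0 0 0 1]
T2·T1 = [1/2 0 0 0; 0 -3 0 0; 0 0 2 0; 0 0 0 1]
T3·…·T1 = [1/2 0 0 -2; 0 -3 0 6; 0 0 2 -2; 0 0 0 1]
T4·…·T1 = [1/2 0 0 -2; 0 -3 0 6; 0 -3/2 2 1; 0 0 0 1]
T5·…·T1 = [1/2 0 0 -2; 0 -3/2 -2 5; 0 -3/2 2 1; 0 0 0 1]
T6·…·T1 = [-1/2 0 0 2; 0 -3/2 -2 5; 0 -3/2 2 1; 0 0 0 1]
det M = 3; M⁻¹ = [-2 0 0 4; 0 -1/3 -1/3 2; 0 -1/4 1/4 1; 0 0 0 1]
M⁻¹ · (2, 71/5, 19/5)ᵀ = (0, -4, -8/5)ᵀ

p = (0, -4, -8/5)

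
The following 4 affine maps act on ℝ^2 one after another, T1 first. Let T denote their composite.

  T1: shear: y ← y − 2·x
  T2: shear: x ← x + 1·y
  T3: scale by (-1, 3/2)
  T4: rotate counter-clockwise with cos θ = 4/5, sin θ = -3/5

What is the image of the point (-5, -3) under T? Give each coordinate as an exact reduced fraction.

T1 shear: y ← y − 2·x: (-5, -3) → (-5, 7)
T2 shear: x ← x + 1·y: (-5, 7) → (2, 7)
T3 scale by (-1, 3/2): (2, 7) → (-2, 21/2)
T4 rotate counter-clockwise with cos θ = 4/5, sin θ = -3/5: (-2, 21/2) → (47/10, 48/5)

T(p) = (47/10, 48/5)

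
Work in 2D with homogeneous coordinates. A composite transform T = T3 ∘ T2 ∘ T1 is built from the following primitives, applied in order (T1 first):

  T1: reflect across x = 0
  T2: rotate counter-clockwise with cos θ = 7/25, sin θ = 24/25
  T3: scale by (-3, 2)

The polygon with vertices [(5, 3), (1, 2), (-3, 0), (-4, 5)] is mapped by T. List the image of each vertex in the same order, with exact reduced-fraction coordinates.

T1 reflect across x = 0: (5, 3) → (-5, 3); (1, 2) → (-1, 2); (-3, 0) → (3, 0); (-4, 5) → (4, 5)
T2 rotate counter-clockwise with cos θ = 7/25, sin θ = 24/25: (-5, 3) → (-107/25, -99/25); (-1, 2) → (-11/5, -2/5); (3, 0) → (21/25, 72/25); (4, 5) → (-92/25, 131/25)
T3 scale by (-3, 2): (-107/25, -99/25) → (321/25, -198/25); (-11/5, -2/5) → (33/5, -4/5); (21/25, 72/25) → (-63/25, 144/25); (-92/25, 131/25) → (276/25, 262/25)

image vertices: (321/25, -198/25), (33/5, -4/5), (-63/25, 144/25), (276/25, 262/25)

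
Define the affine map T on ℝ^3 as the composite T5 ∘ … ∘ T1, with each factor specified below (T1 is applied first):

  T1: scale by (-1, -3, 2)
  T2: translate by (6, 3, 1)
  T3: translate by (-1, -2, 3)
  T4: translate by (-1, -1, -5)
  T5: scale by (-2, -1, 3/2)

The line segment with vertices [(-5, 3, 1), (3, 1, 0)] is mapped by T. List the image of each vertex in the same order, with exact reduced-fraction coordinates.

image vertices: (-18, 9, 3/2), (-2, 3, -3/2)

T1 scale by (-1, -3, 2): (-5, 3, 1) → (5, -9, 2); (3, 1, 0) → (-3, -3, 0)
T2 translate by (6, 3, 1): (5, -9, 2) → (11, -6, 3); (-3, -3, 0) → (3, 0, 1)
T3 translate by (-1, -2, 3): (11, -6, 3) → (10, -8, 6); (3, 0, 1) → (2, -2, 4)
T4 translate by (-1, -1, -5): (10, -8, 6) → (9, -9, 1); (2, -2, 4) → (1, -3, -1)
T5 scale by (-2, -1, 3/2): (9, -9, 1) → (-18, 9, 3/2); (1, -3, -1) → (-2, 3, -3/2)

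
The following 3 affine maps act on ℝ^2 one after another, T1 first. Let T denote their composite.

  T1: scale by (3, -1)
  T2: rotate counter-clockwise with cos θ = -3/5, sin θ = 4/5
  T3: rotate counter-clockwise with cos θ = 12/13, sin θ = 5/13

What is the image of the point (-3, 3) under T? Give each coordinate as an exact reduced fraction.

T(p) = (603/65, -129/65)

T1 scale by (3, -1): (-3, 3) → (-9, -3)
T2 rotate counter-clockwise with cos θ = -3/5, sin θ = 4/5: (-9, -3) → (39/5, -27/5)
T3 rotate counter-clockwise with cos θ = 12/13, sin θ = 5/13: (39/5, -27/5) → (603/65, -129/65)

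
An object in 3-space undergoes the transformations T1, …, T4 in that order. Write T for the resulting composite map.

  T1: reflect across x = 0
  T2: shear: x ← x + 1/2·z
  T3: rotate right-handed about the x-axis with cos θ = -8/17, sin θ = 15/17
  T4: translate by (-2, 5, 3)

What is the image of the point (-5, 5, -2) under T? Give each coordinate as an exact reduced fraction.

T1 reflect across x = 0: (-5, 5, -2) → (5, 5, -2)
T2 shear: x ← x + 1/2·z: (5, 5, -2) → (4, 5, -2)
T3 rotate right-handed about the x-axis with cos θ = -8/17, sin θ = 15/17: (4, 5, -2) → (4, -10/17, 91/17)
T4 translate by (-2, 5, 3): (4, -10/17, 91/17) → (2, 75/17, 142/17)

T(p) = (2, 75/17, 142/17)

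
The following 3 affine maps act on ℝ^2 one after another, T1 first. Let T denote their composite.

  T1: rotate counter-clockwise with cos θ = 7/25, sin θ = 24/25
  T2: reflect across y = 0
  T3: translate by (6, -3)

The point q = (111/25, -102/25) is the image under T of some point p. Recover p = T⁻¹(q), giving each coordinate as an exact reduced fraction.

p = (3/5, 9/5)

T1 = [7/25 -24/25 0; 24/25 7/25 0; 0 0 1]
T2·T1 = [7/25 -24/25 0; -24/25 -7/25 0; 0 0 1]
T3·…·T1 = [7/25 -24/25 6; -24/25 -7/25 -3; 0 0 1]
det M = -1; M⁻¹ = [7/25 -24/25 -114/25; -24/25 -7/25 123/25; 0 0 1]
M⁻¹ · (111/25, -102/25)ᵀ = (3/5, 9/5)ᵀ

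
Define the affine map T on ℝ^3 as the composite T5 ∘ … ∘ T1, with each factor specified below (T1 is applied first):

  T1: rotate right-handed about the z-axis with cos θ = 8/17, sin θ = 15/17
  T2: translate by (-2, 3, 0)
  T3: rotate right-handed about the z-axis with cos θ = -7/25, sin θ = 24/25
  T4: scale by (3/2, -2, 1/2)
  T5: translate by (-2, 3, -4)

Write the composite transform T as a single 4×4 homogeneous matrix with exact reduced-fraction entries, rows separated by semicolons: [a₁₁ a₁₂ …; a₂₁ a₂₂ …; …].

T = [-624/425 -261/850 0 -137/25; -174/425 832/425 0 213/25; 0 0 1/2 -4; 0 0 0 1]

T1 = [8/17 -15/17 0 0; 15/17 8/17 0 0; 0 0 1 0; 0 0 0 1]
T2·T1 = [8/17 -15/17 0 -2; 15/17 8/17 0 3; 0 0 1 0; 0 0 0 1]
T3·…·T1 = [-416/425 -87/425 0 -58/25; 87/425 -416/425 0 -69/25; 0 0 1 0; 0 0 0 1]
T4·…·T1 = [-624/425 -261/850 0 -87/25; -174/425 832/425 0 138/25; 0 0 1/2 0; 0 0 0 1]
T5·…·T1 = [-624/425 -261/850 0 -137/25; -174/425 832/425 0 213/25; 0 0 1/2 -4; 0 0 0 1]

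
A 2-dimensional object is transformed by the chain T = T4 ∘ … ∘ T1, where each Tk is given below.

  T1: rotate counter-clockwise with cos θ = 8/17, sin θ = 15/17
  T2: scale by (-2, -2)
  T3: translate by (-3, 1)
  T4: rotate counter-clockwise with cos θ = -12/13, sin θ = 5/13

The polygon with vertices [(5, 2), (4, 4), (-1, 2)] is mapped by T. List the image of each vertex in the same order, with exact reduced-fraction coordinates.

image vertices: (129/17, 125/17), (775/221, 2029/221), (-375/221, -55/221)

T1 rotate counter-clockwise with cos θ = 8/17, sin θ = 15/17: (5, 2) → (10/17, 91/17); (4, 4) → (-28/17, 92/17); (-1, 2) → (-38/17, 1/17)
T2 scale by (-2, -2): (10/17, 91/17) → (-20/17, -182/17); (-28/17, 92/17) → (56/17, -184/17); (-38/17, 1/17) → (76/17, -2/17)
T3 translate by (-3, 1): (-20/17, -182/17) → (-71/17, -165/17); (56/17, -184/17) → (5/17, -167/17); (76/17, -2/17) → (25/17, 15/17)
T4 rotate counter-clockwise with cos θ = -12/13, sin θ = 5/13: (-71/17, -165/17) → (129/17, 125/17); (5/17, -167/17) → (775/221, 2029/221); (25/17, 15/17) → (-375/221, -55/221)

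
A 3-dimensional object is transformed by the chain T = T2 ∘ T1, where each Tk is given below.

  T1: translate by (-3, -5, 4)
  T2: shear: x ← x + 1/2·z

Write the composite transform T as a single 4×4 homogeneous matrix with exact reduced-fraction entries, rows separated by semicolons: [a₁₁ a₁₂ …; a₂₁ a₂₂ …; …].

T1 = [1 0 0 -3; 0 1 0 -5; 0 0 1 4; 0 0 0 1]
T2·T1 = [1 0 1/2 -1; 0 1 0 -5; 0 0 1 4; 0 0 0 1]

T = [1 0 1/2 -1; 0 1 0 -5; 0 0 1 4; 0 0 0 1]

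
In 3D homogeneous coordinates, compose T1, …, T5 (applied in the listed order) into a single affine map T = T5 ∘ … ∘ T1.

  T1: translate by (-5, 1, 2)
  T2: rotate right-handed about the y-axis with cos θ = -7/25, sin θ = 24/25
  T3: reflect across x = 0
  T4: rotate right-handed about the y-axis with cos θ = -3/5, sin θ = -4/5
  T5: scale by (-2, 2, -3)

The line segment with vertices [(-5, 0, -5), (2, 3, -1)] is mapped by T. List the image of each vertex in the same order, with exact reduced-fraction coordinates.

image vertices: (84/5, 2, 93/5), (2, 8, 9)

T1 translate by (-5, 1, 2): (-5, 0, -5) → (-10, 1, -3); (2, 3, -1) → (-3, 4, 1)
T2 rotate right-handed about the y-axis with cos θ = -7/25, sin θ = 24/25: (-10, 1, -3) → (-2/25, 1, 261/25); (-3, 4, 1) → (9/5, 4, 13/5)
T3 reflect across x = 0: (-2/25, 1, 261/25) → (2/25, 1, 261/25); (9/5, 4, 13/5) → (-9/5, 4, 13/5)
T4 rotate right-handed about the y-axis with cos θ = -3/5, sin θ = -4/5: (2/25, 1, 261/25) → (-42/5, 1, -31/5); (-9/5, 4, 13/5) → (-1, 4, -3)
T5 scale by (-2, 2, -3): (-42/5, 1, -31/5) → (84/5, 2, 93/5); (-1, 4, -3) → (2, 8, 9)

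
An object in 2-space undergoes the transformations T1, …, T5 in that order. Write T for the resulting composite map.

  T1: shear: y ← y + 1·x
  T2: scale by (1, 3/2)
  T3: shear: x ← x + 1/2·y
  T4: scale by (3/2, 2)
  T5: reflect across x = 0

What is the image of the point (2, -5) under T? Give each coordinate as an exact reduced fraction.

T1 shear: y ← y + 1·x: (2, -5) → (2, -3)
T2 scale by (1, 3/2): (2, -3) → (2, -9/2)
T3 shear: x ← x + 1/2·y: (2, -9/2) → (-1/4, -9/2)
T4 scale by (3/2, 2): (-1/4, -9/2) → (-3/8, -9)
T5 reflect across x = 0: (-3/8, -9) → (3/8, -9)

T(p) = (3/8, -9)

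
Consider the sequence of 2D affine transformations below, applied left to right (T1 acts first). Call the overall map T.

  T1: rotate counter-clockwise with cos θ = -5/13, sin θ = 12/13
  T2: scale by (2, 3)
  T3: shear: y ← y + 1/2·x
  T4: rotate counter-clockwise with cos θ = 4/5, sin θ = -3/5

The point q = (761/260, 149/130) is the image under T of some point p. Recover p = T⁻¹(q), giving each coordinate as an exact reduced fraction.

p = (1/4, -1)

T1 = [-5/13 -12/13 0; 12/13 -5/13 0; 0 0 1]
T2·T1 = [-10/13 -24/13 0; 36/13 -15/13 0; 0 0 1]
T3·…·T1 = [-10/13 -24/13 0; 31/13 -27/13 0; 0 0 1]
T4·…·T1 = [53/65 -177/65 0; 154/65 -36/65 0; 0 0 1]
det M = 6; M⁻¹ = [-6/65 59/130 0; -77/195 53/390 0; 0 0 1]
M⁻¹ · (761/260, 149/130)ᵀ = (1/4, -1)ᵀ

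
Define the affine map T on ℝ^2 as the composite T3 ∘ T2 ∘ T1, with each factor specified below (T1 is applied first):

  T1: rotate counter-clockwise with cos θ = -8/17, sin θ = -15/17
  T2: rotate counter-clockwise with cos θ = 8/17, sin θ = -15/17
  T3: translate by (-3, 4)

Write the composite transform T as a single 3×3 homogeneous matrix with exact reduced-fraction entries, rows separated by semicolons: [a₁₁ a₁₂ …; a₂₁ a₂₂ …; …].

T = [-1 0 -3; 0 -1 4; 0 0 1]

T1 = [-8/17 15/17 0; -15/17 -8/17 0; 0 0 1]
T2·T1 = [-1 0 0; 0 -1 0; 0 0 1]
T3·…·T1 = [-1 0 -3; 0 -1 4; 0 0 1]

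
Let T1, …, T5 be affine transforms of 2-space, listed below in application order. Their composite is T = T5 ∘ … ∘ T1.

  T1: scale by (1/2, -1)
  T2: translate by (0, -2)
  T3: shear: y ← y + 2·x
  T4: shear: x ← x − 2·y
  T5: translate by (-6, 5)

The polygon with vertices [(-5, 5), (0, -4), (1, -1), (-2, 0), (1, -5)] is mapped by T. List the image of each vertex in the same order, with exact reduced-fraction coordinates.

image vertices: (31/2, -7), (-10, 7), (-11/2, 5), (1, 1), (-27/2, 9)

T1 scale by (1/2, -1): (-5, 5) → (-5/2, -5); (0, -4) → (0, 4); (1, -1) → (1/2, 1); (-2, 0) → (-1, 0); (1, -5) → (1/2, 5)
T2 translate by (0, -2): (-5/2, -5) → (-5/2, -7); (0, 4) → (0, 2); (1/2, 1) → (1/2, -1); (-1, 0) → (-1, -2); (1/2, 5) → (1/2, 3)
T3 shear: y ← y + 2·x: (-5/2, -7) → (-5/2, -12); (0, 2) → (0, 2); (1/2, -1) → (1/2, 0); (-1, -2) → (-1, -4); (1/2, 3) → (1/2, 4)
T4 shear: x ← x − 2·y: (-5/2, -12) → (43/2, -12); (0, 2) → (-4, 2); (1/2, 0) → (1/2, 0); (-1, -4) → (7, -4); (1/2, 4) → (-15/2, 4)
T5 translate by (-6, 5): (43/2, -12) → (31/2, -7); (-4, 2) → (-10, 7); (1/2, 0) → (-11/2, 5); (7, -4) → (1, 1); (-15/2, 4) → (-27/2, 9)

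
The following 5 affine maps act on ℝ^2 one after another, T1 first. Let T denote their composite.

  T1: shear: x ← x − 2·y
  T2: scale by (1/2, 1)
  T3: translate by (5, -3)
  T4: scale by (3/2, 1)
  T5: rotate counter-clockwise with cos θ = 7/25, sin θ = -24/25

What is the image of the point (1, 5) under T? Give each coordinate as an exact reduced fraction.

T1 shear: x ← x − 2·y: (1, 5) → (-9, 5)
T2 scale by (1/2, 1): (-9, 5) → (-9/2, 5)
T3 translate by (5, -3): (-9/2, 5) → (1/2, 2)
T4 scale by (3/2, 1): (1/2, 2) → (3/4, 2)
T5 rotate counter-clockwise with cos θ = 7/25, sin θ = -24/25: (3/4, 2) → (213/100, -4/25)

T(p) = (213/100, -4/25)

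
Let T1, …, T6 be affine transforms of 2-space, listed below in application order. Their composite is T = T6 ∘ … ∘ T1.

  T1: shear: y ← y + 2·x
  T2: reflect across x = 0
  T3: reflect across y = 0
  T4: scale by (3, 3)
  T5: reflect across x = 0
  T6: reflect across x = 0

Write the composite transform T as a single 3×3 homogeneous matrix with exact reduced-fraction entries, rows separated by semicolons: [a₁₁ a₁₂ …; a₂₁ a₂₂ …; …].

T = [-3 0 0; -6 -3 0; 0 0 1]

T1 = [1 0 0; 2 1 0; 0 0 1]
T2·T1 = [-1 0 0; 2 1 0; 0 0 1]
T3·…·T1 = [-1 0 0; -2 -1 0; 0 0 1]
T4·…·T1 = [-3 0 0; -6 -3 0; 0 0 1]
T5·…·T1 = [3 0 0; -6 -3 0; 0 0 1]
T6·…·T1 = [-3 0 0; -6 -3 0; 0 0 1]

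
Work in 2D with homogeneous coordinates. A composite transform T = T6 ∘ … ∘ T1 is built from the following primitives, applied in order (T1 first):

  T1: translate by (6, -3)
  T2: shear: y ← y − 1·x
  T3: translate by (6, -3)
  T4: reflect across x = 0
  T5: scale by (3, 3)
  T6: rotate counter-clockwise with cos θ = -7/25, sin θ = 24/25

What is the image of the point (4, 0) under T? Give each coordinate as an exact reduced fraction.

T1 translate by (6, -3): (4, 0) → (10, -3)
T2 shear: y ← y − 1·x: (10, -3) → (10, -13)
T3 translate by (6, -3): (10, -13) → (16, -16)
T4 reflect across x = 0: (16, -16) → (-16, -16)
T5 scale by (3, 3): (-16, -16) → (-48, -48)
T6 rotate counter-clockwise with cos θ = -7/25, sin θ = 24/25: (-48, -48) → (1488/25, -816/25)

T(p) = (1488/25, -816/25)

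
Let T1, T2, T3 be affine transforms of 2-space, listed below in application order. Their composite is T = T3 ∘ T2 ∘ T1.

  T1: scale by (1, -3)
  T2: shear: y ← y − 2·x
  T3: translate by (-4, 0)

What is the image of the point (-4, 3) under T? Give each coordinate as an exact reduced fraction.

T1 scale by (1, -3): (-4, 3) → (-4, -9)
T2 shear: y ← y − 2·x: (-4, -9) → (-4, -1)
T3 translate by (-4, 0): (-4, -1) → (-8, -1)

T(p) = (-8, -1)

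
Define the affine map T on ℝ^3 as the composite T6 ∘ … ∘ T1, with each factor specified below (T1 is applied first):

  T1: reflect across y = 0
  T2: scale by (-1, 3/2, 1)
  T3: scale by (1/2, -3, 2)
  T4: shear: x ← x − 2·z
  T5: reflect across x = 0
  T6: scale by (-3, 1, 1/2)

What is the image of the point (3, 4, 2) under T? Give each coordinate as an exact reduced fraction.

T(p) = (-57/2, 18, 2)

T1 reflect across y = 0: (3, 4, 2) → (3, -4, 2)
T2 scale by (-1, 3/2, 1): (3, -4, 2) → (-3, -6, 2)
T3 scale by (1/2, -3, 2): (-3, -6, 2) → (-3/2, 18, 4)
T4 shear: x ← x − 2·z: (-3/2, 18, 4) → (-19/2, 18, 4)
T5 reflect across x = 0: (-19/2, 18, 4) → (19/2, 18, 4)
T6 scale by (-3, 1, 1/2): (19/2, 18, 4) → (-57/2, 18, 2)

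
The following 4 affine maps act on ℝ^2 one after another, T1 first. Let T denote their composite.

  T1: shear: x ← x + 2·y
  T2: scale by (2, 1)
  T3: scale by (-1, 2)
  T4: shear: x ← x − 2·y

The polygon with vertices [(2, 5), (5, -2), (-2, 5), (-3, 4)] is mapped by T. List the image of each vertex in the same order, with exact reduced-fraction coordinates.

T1 shear: x ← x + 2·y: (2, 5) → (12, 5); (5, -2) → (1, -2); (-2, 5) → (8, 5); (-3, 4) → (5, 4)
T2 scale by (2, 1): (12, 5) → (24, 5); (1, -2) → (2, -2); (8, 5) → (16, 5); (5, 4) → (10, 4)
T3 scale by (-1, 2): (24, 5) → (-24, 10); (2, -2) → (-2, -4); (16, 5) → (-16, 10); (10, 4) → (-10, 8)
T4 shear: x ← x − 2·y: (-24, 10) → (-44, 10); (-2, -4) → (6, -4); (-16, 10) → (-36, 10); (-10, 8) → (-26, 8)

image vertices: (-44, 10), (6, -4), (-36, 10), (-26, 8)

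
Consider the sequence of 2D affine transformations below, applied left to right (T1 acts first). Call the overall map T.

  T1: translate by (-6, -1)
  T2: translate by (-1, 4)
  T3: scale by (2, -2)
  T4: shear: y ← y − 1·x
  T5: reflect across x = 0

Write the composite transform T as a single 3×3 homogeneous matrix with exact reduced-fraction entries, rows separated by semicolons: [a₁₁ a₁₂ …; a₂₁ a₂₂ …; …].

T1 = [1 0 -6; 0 1 -1; 0 0 1]
T2·T1 = [1 0 -7; 0 1 3; 0 0 1]
T3·…·T1 = [2 0 -14; 0 -2 -6; 0 0 1]
T4·…·T1 = [2 0 -14; -2 -2 8; 0 0 1]
T5·…·T1 = [-2 0 14; -2 -2 8; 0 0 1]

T = [-2 0 14; -2 -2 8; 0 0 1]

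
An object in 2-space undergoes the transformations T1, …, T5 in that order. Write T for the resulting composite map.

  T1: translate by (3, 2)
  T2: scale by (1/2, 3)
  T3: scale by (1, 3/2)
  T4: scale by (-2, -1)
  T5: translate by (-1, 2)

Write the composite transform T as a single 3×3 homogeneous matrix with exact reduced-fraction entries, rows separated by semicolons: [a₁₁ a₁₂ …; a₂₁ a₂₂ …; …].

T1 = [1 0 3; 0 1 2; 0 0 1]
T2·T1 = [1/2 0 3/2; 0 3 6; 0 0 1]
T3·…·T1 = [1/2 0 3/2; 0 9/2 9; 0 0 1]
T4·…·T1 = [-1 0 -3; 0 -9/2 -9; 0 0 1]
T5·…·T1 = [-1 0 -4; 0 -9/2 -7; 0 0 1]

T = [-1 0 -4; 0 -9/2 -7; 0 0 1]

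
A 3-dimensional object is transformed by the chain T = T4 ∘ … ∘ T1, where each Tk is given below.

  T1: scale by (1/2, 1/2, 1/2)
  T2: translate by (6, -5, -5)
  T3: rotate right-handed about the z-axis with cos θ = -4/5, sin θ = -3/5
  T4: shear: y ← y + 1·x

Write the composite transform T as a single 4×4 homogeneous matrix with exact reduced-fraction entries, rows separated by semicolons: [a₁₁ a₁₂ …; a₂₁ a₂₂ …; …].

T = [-2/5 3/10 0 -39/5; -7/10 -1/10 0 -37/5; 0 0 1/2 -5; 0 0 0 1]

T1 = [1/2 0 0 0; 0 1/2 0 0; 0 0 1/2 0; 0 0 0 1]
T2·T1 = [1/2 0 0 6; 0 1/2 0 -5; 0 0 1/2 -5; 0 0 0 1]
T3·…·T1 = [-2/5 3/10 0 -39/5; -3/10 -2/5 0 2/5; 0 0 1/2 -5; 0 0 0 1]
T4·…·T1 = [-2/5 3/10 0 -39/5; -7/10 -1/10 0 -37/5; 0 0 1/2 -5; 0 0 0 1]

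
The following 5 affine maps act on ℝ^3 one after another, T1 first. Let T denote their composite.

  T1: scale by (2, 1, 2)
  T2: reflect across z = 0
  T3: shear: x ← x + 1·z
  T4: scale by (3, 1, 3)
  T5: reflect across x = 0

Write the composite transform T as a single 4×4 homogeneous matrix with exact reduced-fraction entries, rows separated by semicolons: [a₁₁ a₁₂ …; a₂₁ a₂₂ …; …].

T = [-6 0 6 0; 0 1 0 0; 0 0 -6 0; 0 0 0 1]

T1 = [2 0 0 0; 0 1 0 0; 0 0 2 0; 0 0 0 1]
T2·T1 = [2 0 0 0; 0 1 0 0; 0 0 -2 0; 0 0 0 1]
T3·…·T1 = [2 0 -2 0; 0 1 0 0; 0 0 -2 0; 0 0 0 1]
T4·…·T1 = [6 0 -6 0; 0 1 0 0; 0 0 -6 0; 0 0 0 1]
T5·…·T1 = [-6 0 6 0; 0 1 0 0; 0 0 -6 0; 0 0 0 1]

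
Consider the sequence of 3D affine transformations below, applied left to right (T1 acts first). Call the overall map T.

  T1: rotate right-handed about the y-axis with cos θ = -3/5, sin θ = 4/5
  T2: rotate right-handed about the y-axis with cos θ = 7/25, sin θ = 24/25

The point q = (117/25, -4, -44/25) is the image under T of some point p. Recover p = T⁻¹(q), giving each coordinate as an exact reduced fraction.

T1 = [-3/5 0 4/5 0; 0 1 0 0; -4/5 0 -3/5 0; 0 0 0 1]
T2·T1 = [-117/125 0 -44/125 0; 0 1 0 0; 44/125 0 -117/125 0; 0 0 0 1]
det M = 1; M⁻¹ = [-117/125 0 44/125 0; 0 1 0 0; -44/125 0 -117/125 0; 0 0 0 1]
M⁻¹ · (117/25, -4, -44/25)ᵀ = (-5, -4, 0)ᵀ

p = (-5, -4, 0)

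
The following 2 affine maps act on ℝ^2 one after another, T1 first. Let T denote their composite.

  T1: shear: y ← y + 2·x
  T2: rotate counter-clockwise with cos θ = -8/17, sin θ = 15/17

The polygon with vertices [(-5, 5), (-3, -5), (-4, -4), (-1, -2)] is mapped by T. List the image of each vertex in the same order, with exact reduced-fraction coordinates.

image vertices: (115/17, -35/17), (189/17, 43/17), (212/17, 36/17), (4, 1)

T1 shear: y ← y + 2·x: (-5, 5) → (-5, -5); (-3, -5) → (-3, -11); (-4, -4) → (-4, -12); (-1, -2) → (-1, -4)
T2 rotate counter-clockwise with cos θ = -8/17, sin θ = 15/17: (-5, -5) → (115/17, -35/17); (-3, -11) → (189/17, 43/17); (-4, -12) → (212/17, 36/17); (-1, -4) → (4, 1)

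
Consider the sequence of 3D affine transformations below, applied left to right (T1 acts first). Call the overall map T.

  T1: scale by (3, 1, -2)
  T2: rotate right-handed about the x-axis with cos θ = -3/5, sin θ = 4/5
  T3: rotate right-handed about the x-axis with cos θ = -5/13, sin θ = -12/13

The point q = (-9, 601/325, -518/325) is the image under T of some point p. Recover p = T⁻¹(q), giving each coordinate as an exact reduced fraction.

T1 = [3 0 0 0; 0 1 0 0; 0 0 -2 0; 0 0 0 1]
T2·T1 = [3 0 0 0; 0 -3/5 8/5 0; 0 4/5 6/5 0; 0 0 0 1]
T3·…·T1 = [3 0 0 0; 0 63/65 32/65 0; 0 16/65 -126/65 0; 0 0 0 1]
det M = -6; M⁻¹ = [1/3 0 0 0; 0 63/65 16/65 0; 0 8/65 -63/130 0; 0 0 0 1]
M⁻¹ · (-9, 601/325, -518/325)ᵀ = (-3, 7/5, 1)ᵀ

p = (-3, 7/5, 1)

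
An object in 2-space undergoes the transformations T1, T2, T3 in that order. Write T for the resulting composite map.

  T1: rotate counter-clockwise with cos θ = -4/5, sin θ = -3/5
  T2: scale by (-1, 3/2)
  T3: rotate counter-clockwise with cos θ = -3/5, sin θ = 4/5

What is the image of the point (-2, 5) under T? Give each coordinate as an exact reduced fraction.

T(p) = (153/25, -29/25)

T1 rotate counter-clockwise with cos θ = -4/5, sin θ = -3/5: (-2, 5) → (23/5, -14/5)
T2 scale by (-1, 3/2): (23/5, -14/5) → (-23/5, -21/5)
T3 rotate counter-clockwise with cos θ = -3/5, sin θ = 4/5: (-23/5, -21/5) → (153/25, -29/25)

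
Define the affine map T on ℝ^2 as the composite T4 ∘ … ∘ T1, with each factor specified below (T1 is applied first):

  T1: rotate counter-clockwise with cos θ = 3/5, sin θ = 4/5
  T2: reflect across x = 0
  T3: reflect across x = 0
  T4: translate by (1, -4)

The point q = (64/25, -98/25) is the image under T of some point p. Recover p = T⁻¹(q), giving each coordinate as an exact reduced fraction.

T1 = [3/5 -4/5 0; 4/5 3/5 0; 0 0 1]
T2·T1 = [-3/5 4/5 0; 4/5 3/5 0; 0 0 1]
T3·…·T1 = [3/5 -4/5 0; 4/5 3/5 0; 0 0 1]
T4·…·T1 = [3/5 -4/5 1; 4/5 3/5 -4; 0 0 1]
det M = 1; M⁻¹ = [3/5 4/5 13/5; -4/5 3/5 16/5; 0 0 1]
M⁻¹ · (64/25, -98/25)ᵀ = (1, -6/5)ᵀ

p = (1, -6/5)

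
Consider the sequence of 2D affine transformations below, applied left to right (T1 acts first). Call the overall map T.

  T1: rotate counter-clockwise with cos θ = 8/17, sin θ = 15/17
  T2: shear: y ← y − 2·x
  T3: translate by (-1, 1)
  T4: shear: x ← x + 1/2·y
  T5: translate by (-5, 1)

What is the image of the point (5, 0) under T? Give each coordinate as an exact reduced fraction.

T(p) = (-56/17, 29/17)

T1 rotate counter-clockwise with cos θ = 8/17, sin θ = 15/17: (5, 0) → (40/17, 75/17)
T2 shear: y ← y − 2·x: (40/17, 75/17) → (40/17, -5/17)
T3 translate by (-1, 1): (40/17, -5/17) → (23/17, 12/17)
T4 shear: x ← x + 1/2·y: (23/17, 12/17) → (29/17, 12/17)
T5 translate by (-5, 1): (29/17, 12/17) → (-56/17, 29/17)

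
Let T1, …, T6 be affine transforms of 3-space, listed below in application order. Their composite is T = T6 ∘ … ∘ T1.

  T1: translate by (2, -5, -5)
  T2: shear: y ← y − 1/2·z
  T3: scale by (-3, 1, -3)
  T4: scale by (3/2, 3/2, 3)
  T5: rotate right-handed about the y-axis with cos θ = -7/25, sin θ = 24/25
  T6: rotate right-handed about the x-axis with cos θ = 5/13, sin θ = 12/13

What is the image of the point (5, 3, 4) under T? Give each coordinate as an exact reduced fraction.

T(p) = (873/50, -34389/1300, 558/65)

T1 translate by (2, -5, -5): (5, 3, 4) → (7, -2, -1)
T2 shear: y ← y − 1/2·z: (7, -2, -1) → (7, -3/2, -1)
T3 scale by (-3, 1, -3): (7, -3/2, -1) → (-21, -3/2, 3)
T4 scale by (3/2, 3/2, 3): (-21, -3/2, 3) → (-63/2, -9/4, 9)
T5 rotate right-handed about the y-axis with cos θ = -7/25, sin θ = 24/25: (-63/2, -9/4, 9) → (873/50, -9/4, 693/25)
T6 rotate right-handed about the x-axis with cos θ = 5/13, sin θ = 12/13: (873/50, -9/4, 693/25) → (873/50, -34389/1300, 558/65)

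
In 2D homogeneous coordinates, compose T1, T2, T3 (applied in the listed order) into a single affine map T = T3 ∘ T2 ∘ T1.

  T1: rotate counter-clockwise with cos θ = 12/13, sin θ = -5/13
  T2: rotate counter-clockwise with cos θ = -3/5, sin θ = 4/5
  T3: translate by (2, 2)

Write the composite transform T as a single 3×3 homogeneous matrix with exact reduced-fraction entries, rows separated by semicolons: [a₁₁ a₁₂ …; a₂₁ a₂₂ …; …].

T1 = [12/13 5/13 0; -5/13 12/13 0; 0 0 1]
T2·T1 = [-16/65 -63/65 0; 63/65 -16/65 0; 0 0 1]
T3·…·T1 = [-16/65 -63/65 2; 63/65 -16/65 2; 0 0 1]

T = [-16/65 -63/65 2; 63/65 -16/65 2; 0 0 1]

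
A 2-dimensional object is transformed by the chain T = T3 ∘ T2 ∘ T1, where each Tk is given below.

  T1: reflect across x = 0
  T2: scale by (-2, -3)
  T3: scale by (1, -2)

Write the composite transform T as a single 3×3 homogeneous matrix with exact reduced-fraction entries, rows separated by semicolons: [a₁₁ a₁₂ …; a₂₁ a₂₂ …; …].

T1 = [-1 0 0; 0 1 0; 0 0 1]
T2·T1 = [2 0 0; 0 -3 0; 0 0 1]
T3·…·T1 = [2 0 0; 0 6 0; 0 0 1]

T = [2 0 0; 0 6 0; 0 0 1]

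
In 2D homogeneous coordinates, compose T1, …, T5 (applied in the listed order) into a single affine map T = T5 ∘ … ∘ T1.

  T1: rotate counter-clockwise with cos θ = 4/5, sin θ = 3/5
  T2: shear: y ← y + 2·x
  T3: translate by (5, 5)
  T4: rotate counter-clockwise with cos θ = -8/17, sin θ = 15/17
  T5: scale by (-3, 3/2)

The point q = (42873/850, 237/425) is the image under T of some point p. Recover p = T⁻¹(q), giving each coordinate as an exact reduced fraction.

T1 = [4/5 -3/5 0; 3/5 4/5 0; 0 0 1]
T2·T1 = [4/5 -3/5 0; 11/5 -2/5 0; 0 0 1]
T3·…·T1 = [4/5 -3/5 5; 11/5 -2/5 5; 0 0 1]
T4·…·T1 = [-197/85 54/85 -115/17; -28/85 -29/85 35/17; 0 0 1]
T5·…·T1 = [591/85 -162/85 345/17; -42/85 -87/170 105/34; 0 0 1]
det M = -9/2; M⁻¹ = [29/255 -36/85 -1; -28/255 -394/255 7; 0 0 1]
M⁻¹ · (42873/850, 237/425)ᵀ = (9/2, 3/5)ᵀ

p = (9/2, 3/5)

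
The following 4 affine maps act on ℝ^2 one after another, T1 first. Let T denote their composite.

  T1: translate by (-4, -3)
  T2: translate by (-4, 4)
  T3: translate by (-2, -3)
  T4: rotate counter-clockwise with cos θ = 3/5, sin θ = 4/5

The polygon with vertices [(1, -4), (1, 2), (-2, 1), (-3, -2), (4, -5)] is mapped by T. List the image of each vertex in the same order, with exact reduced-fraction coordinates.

image vertices: (-3/5, -54/5), (-27/5, -36/5), (-32/5, -51/5), (-23/5, -64/5), (2, -9)

T1 translate by (-4, -3): (1, -4) → (-3, -7); (1, 2) → (-3, -1); (-2, 1) → (-6, -2); (-3, -2) → (-7, -5); (4, -5) → (0, -8)
T2 translate by (-4, 4): (-3, -7) → (-7, -3); (-3, -1) → (-7, 3); (-6, -2) → (-10, 2); (-7, -5) → (-11, -1); (0, -8) → (-4, -4)
T3 translate by (-2, -3): (-7, -3) → (-9, -6); (-7, 3) → (-9, 0); (-10, 2) → (-12, -1); (-11, -1) → (-13, -4); (-4, -4) → (-6, -7)
T4 rotate counter-clockwise with cos θ = 3/5, sin θ = 4/5: (-9, -6) → (-3/5, -54/5); (-9, 0) → (-27/5, -36/5); (-12, -1) → (-32/5, -51/5); (-13, -4) → (-23/5, -64/5); (-6, -7) → (2, -9)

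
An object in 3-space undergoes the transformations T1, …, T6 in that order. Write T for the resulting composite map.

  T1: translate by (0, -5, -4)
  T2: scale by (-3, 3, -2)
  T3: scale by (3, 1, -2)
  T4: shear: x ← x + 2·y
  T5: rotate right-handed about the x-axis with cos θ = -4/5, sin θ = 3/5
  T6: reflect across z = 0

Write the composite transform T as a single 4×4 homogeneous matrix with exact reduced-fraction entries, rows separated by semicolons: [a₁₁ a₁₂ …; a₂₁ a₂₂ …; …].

T1 = [1 0 0 0; 0 1 0 -5; 0 0 1 -4; 0 0 0 1]
T2·T1 = [-3 0 0 0; 0 3 0 -15; 0 0 -2 8; 0 0 0 1]
T3·…·T1 = [-9 0 0 0; 0 3 0 -15; 0 0 4 -16; 0 0 0 1]
T4·…·T1 = [-9 6 0 -30; 0 3 0 -15; 0 0 4 -16; 0 0 0 1]
T5·…·T1 = [-9 6 0 -30; 0 -12/5 -12/5 108/5; 0 9/5 -16/5 19/5; 0 0 0 1]
T6·…·T1 = [-9 6 0 -30; 0 -12/5 -12/5 108/5; 0 -9/5 16/5 -19/5; 0 0 0 1]

T = [-9 6 0 -30; 0 -12/5 -12/5 108/5; 0 -9/5 16/5 -19/5; 0 0 0 1]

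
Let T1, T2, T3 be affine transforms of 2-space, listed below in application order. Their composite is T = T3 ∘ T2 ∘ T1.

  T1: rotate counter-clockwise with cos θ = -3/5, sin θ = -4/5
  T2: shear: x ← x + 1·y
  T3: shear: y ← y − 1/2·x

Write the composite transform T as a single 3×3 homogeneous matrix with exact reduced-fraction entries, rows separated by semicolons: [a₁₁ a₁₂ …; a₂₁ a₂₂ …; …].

T1 = [-3/5 4/5 0; -4/5 -3/5 0; 0 0 1]
T2·T1 = [-7/5 1/5 0; -4/5 -3/5 0; 0 0 1]
T3·…·T1 = [-7/5 1/5 0; -1/10 -7/10 0; 0 0 1]

T = [-7/5 1/5 0; -1/10 -7/10 0; 0 0 1]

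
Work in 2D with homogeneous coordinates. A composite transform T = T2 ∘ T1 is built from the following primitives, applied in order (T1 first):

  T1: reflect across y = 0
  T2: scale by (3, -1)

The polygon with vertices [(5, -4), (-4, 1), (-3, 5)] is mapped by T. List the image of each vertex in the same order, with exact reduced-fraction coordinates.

T1 reflect across y = 0: (5, -4) → (5, 4); (-4, 1) → (-4, -1); (-3, 5) → (-3, -5)
T2 scale by (3, -1): (5, 4) → (15, -4); (-4, -1) → (-12, 1); (-3, -5) → (-9, 5)

image vertices: (15, -4), (-12, 1), (-9, 5)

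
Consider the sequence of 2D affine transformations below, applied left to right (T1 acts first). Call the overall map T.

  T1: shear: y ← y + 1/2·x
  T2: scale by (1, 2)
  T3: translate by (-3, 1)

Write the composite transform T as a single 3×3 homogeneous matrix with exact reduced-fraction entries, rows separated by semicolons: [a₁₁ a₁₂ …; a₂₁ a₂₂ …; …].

T1 = [1 0 0; 1/2 1 0; 0 0 1]
T2·T1 = [1 0 0; 1 2 0; 0 0 1]
T3·…·T1 = [1 0 -3; 1 2 1; 0 0 1]

T = [1 0 -3; 1 2 1; 0 0 1]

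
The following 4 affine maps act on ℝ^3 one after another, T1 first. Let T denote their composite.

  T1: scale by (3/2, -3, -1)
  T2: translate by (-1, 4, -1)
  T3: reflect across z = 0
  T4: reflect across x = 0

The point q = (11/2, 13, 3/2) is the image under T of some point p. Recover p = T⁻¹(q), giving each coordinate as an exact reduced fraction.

T1 = [3/2 0 0 0; 0 -3 0 0; 0 0 -1 0; 0 0 0 1]
T2·T1 = [3/2 0 0 -1; 0 -3 0 4; 0 0 -1 -1; 0 0 0 1]
T3·…·T1 = [3/2 0 0 -1; 0 -3 0 4; 0 0 1 1; 0 0 0 1]
T4·…·T1 = [-3/2 0 0 1; 0 -3 0 4; 0 0 1 1; 0 0 0 1]
det M = 9/2; M⁻¹ = [-2/3 0 0 2/3; 0 -1/3 0 4/3; 0 0 1 -1; 0 0 0 1]
M⁻¹ · (11/2, 13, 3/2)ᵀ = (-3, -3, 1/2)ᵀ

p = (-3, -3, 1/2)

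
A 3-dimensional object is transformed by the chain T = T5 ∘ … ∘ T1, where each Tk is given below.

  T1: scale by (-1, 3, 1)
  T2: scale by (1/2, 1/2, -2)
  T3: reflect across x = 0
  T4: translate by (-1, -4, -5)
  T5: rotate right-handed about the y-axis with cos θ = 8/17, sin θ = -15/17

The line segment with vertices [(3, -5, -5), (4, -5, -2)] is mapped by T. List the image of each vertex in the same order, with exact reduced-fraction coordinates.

T1 scale by (-1, 3, 1): (3, -5, -5) → (-3, -15, -5); (4, -5, -2) → (-4, -15, -2)
T2 scale by (1/2, 1/2, -2): (-3, -15, -5) → (-3/2, -15/2, 10); (-4, -15, -2) → (-2, -15/2, 4)
T3 reflect across x = 0: (-3/2, -15/2, 10) → (3/2, -15/2, 10); (-2, -15/2, 4) → (2, -15/2, 4)
T4 translate by (-1, -4, -5): (3/2, -15/2, 10) → (1/2, -23/2, 5); (2, -15/2, 4) → (1, -23/2, -1)
T5 rotate right-handed about the y-axis with cos θ = 8/17, sin θ = -15/17: (1/2, -23/2, 5) → (-71/17, -23/2, 95/34); (1, -23/2, -1) → (23/17, -23/2, 7/17)

image vertices: (-71/17, -23/2, 95/34), (23/17, -23/2, 7/17)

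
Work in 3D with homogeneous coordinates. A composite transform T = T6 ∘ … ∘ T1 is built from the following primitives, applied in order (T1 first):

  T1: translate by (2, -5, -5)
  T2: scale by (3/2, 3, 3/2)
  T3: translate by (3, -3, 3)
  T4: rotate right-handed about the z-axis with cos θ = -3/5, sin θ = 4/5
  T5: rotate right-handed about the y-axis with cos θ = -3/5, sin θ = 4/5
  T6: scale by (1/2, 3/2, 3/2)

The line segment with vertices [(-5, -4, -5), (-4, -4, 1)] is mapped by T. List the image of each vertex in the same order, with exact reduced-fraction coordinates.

image vertices: (-1227/100, 126/5, -477/25), (-42/5, 27, -261/10)

T1 translate by (2, -5, -5): (-5, -4, -5) → (-3, -9, -10); (-4, -4, 1) → (-2, -9, -4)
T2 scale by (3/2, 3, 3/2): (-3, -9, -10) → (-9/2, -27, -15); (-2, -9, -4) → (-3, -27, -6)
T3 translate by (3, -3, 3): (-9/2, -27, -15) → (-3/2, -30, -12); (-3, -27, -6) → (0, -30, -3)
T4 rotate right-handed about the z-axis with cos θ = -3/5, sin θ = 4/5: (-3/2, -30, -12) → (249/10, 84/5, -12); (0, -30, -3) → (24, 18, -3)
T5 rotate right-handed about the y-axis with cos θ = -3/5, sin θ = 4/5: (249/10, 84/5, -12) → (-1227/50, 84/5, -318/25); (24, 18, -3) → (-84/5, 18, -87/5)
T6 scale by (1/2, 3/2, 3/2): (-1227/50, 84/5, -318/25) → (-1227/100, 126/5, -477/25); (-84/5, 18, -87/5) → (-42/5, 27, -261/10)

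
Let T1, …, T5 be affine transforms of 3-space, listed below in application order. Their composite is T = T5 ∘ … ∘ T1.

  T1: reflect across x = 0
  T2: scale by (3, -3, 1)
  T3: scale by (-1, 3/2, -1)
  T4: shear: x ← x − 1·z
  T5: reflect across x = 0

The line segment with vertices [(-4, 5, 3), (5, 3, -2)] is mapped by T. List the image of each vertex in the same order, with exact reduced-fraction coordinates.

T1 reflect across x = 0: (-4, 5, 3) → (4, 5, 3); (5, 3, -2) → (-5, 3, -2)
T2 scale by (3, -3, 1): (4, 5, 3) → (12, -15, 3); (-5, 3, -2) → (-15, -9, -2)
T3 scale by (-1, 3/2, -1): (12, -15, 3) → (-12, -45/2, -3); (-15, -9, -2) → (15, -27/2, 2)
T4 shear: x ← x − 1·z: (-12, -45/2, -3) → (-9, -45/2, -3); (15, -27/2, 2) → (13, -27/2, 2)
T5 reflect across x = 0: (-9, -45/2, -3) → (9, -45/2, -3); (13, -27/2, 2) → (-13, -27/2, 2)

image vertices: (9, -45/2, -3), (-13, -27/2, 2)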